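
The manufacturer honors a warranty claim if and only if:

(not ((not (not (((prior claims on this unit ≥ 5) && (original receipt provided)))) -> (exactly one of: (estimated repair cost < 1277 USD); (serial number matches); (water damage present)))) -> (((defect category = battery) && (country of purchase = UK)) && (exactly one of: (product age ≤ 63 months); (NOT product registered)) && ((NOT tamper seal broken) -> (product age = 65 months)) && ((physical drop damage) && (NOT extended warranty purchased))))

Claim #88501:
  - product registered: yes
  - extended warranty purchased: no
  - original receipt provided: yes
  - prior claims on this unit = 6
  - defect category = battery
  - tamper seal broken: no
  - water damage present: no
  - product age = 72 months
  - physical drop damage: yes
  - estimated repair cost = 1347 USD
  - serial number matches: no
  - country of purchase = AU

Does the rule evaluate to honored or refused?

Refused

Atomic conditions:
  prior claims on this unit ≥ 5: 6 ≥ 5 is true
  original receipt provided: yes → true
  estimated repair cost < 1277 USD: 1347 < 1277 is false
  serial number matches: no → false
  water damage present: no → false
  defect category = battery: battery == battery is true
  country of purchase = UK: AU == UK is false
  product age ≤ 63 months: 72 ≤ 63 is false
  NOT product registered: yes → false
  NOT tamper seal broken: no → true
  product age = 65 months: 72 == 65 is false
  physical drop damage: yes → true
  NOT extended warranty purchased: no → true
Combine:
[1.1.1.1.1] true AND true = true
[1.1.1.1] NOT true = false
[1.1.1] NOT false = true
[1.1.2] exactly-one(false, false, false) = false
[1.1] true → false = false
[1] NOT false = true
[2.1] true AND false = false
[2.2] exactly-one(false, false) = false
[2.3] true → false = false
[2.4] true AND true = true
[2] false AND false AND false AND true = false
[root] true → false = false
Overall: false → refused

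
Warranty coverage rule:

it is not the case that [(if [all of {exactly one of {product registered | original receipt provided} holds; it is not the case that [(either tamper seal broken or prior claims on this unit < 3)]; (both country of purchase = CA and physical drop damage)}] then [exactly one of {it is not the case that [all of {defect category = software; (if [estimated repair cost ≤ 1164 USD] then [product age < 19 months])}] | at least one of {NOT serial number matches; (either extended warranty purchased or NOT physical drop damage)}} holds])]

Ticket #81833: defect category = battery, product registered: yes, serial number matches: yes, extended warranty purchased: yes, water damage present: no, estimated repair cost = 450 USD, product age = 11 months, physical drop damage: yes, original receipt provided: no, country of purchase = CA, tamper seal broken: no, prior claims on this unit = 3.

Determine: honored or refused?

Atomic conditions:
  product registered: yes → true
  original receipt provided: no → false
  tamper seal broken: no → false
  prior claims on this unit < 3: 3 < 3 is false
  country of purchase = CA: CA == CA is true
  physical drop damage: yes → true
  defect category = software: battery == software is false
  estimated repair cost ≤ 1164 USD: 450 ≤ 1164 is true
  product age < 19 months: 11 < 19 is true
  NOT serial number matches: yes → false
  extended warranty purchased: yes → true
  NOT physical drop damage: yes → false
Combine:
[1.1.1] exactly-one(true, false) = true
[1.1.2.1] false OR false = false
[1.1.2] NOT false = true
[1.1.3] true AND true = true
[1.1] true AND true AND true = true
[1.2.1.1.2] true → true = true
[1.2.1.1] false AND true = false
[1.2.1] NOT false = true
[1.2.2.2] true OR false = true
[1.2.2] false OR true = true
[1.2] exactly-one(true, true) = false
[1] true → false = false
[root] NOT false = true
Overall: true → honored

Honored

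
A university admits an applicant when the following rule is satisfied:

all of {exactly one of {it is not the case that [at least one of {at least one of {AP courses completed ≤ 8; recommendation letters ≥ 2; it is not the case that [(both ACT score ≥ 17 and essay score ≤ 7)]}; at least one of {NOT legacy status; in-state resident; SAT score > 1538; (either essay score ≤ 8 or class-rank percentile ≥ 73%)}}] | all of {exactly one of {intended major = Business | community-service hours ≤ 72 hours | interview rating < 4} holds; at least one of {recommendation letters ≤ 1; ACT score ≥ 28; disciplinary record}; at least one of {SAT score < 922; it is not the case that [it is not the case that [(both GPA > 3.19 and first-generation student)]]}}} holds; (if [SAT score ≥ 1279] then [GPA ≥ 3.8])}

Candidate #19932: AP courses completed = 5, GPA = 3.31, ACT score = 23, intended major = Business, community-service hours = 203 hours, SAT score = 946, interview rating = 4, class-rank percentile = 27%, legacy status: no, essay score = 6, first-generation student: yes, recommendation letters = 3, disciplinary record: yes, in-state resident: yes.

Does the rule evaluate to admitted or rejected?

Atomic conditions:
  AP courses completed ≤ 8: 5 ≤ 8 is true
  recommendation letters ≥ 2: 3 ≥ 2 is true
  ACT score ≥ 17: 23 ≥ 17 is true
  essay score ≤ 7: 6 ≤ 7 is true
  NOT legacy status: no → true
  in-state resident: yes → true
  SAT score > 1538: 946 > 1538 is false
  essay score ≤ 8: 6 ≤ 8 is true
  class-rank percentile ≥ 73%: 27 ≥ 73 is false
  intended major = Business: Business == Business is true
  community-service hours ≤ 72 hours: 203 ≤ 72 is false
  interview rating < 4: 4 < 4 is false
  recommendation letters ≤ 1: 3 ≤ 1 is false
  ACT score ≥ 28: 23 ≥ 28 is false
  disciplinary record: yes → true
  SAT score < 922: 946 < 922 is false
  GPA > 3.19: 3.31 > 3.19 is true
  first-generation student: yes → true
  SAT score ≥ 1279: 946 ≥ 1279 is false
  GPA ≥ 3.8: 3.31 ≥ 3.8 is false
Combine:
[1.1.1.1.3.1] true AND true = true
[1.1.1.1.3] NOT true = false
[1.1.1.1] true OR true OR false = true
[1.1.1.2.4] true OR false = true
[1.1.1.2] true OR true OR false OR true = true
[1.1.1] true OR true = true
[1.1] NOT true = false
[1.2.1] exactly-one(true, false, false) = true
[1.2.2] false OR false OR true = true
[1.2.3.2.1.1] true AND true = true
[1.2.3.2.1] NOT true = false
[1.2.3.2] NOT false = true
[1.2.3] false OR true = true
[1.2] true AND true AND true = true
[1] exactly-one(false, true) = true
[2] false → false (antecedent false ⇒ implication holds) = true
[root] true AND true = true
Overall: true → admitted

Admitted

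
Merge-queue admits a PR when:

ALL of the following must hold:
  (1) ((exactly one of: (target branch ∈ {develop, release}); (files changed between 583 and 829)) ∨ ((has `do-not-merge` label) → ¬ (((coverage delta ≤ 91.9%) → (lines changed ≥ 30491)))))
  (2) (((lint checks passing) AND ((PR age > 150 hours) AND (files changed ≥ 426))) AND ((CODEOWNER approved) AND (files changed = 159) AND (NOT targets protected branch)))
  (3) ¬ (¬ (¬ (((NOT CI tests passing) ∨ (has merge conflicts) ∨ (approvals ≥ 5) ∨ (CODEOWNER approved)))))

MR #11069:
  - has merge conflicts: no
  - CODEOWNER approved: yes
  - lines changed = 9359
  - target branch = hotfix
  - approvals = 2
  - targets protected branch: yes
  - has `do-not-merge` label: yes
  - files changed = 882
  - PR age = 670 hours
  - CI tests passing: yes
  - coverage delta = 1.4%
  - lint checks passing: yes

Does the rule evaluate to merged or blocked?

Atomic conditions:
  target branch ∈ {develop, release}: hotfix is not in the set → false
  files changed between 583 and 829: 882 in [583, 829] is false
  has `do-not-merge` label: yes → true
  coverage delta ≤ 91.9%: 1.4 ≤ 91.9 is true
  lines changed ≥ 30491: 9359 ≥ 30491 is false
  lint checks passing: yes → true
  PR age > 150 hours: 670 > 150 is true
  files changed ≥ 426: 882 ≥ 426 is true
  CODEOWNER approved: yes → true
  files changed = 159: 882 == 159 is false
  NOT targets protected branch: yes → false
  NOT CI tests passing: yes → false
  has merge conflicts: no → false
  approvals ≥ 5: 2 ≥ 5 is false
Combine:
[1.1] exactly-one(false, false) = false
[1.2.2.1] true → false = false
[1.2.2] NOT false = true
[1.2] true → true = true
[1] false OR true = true
[2.1.2] true AND true = true
[2.1] true AND true = true
[2.2] true AND false AND false = false
[2] true AND false = false
[3.1.1.1] false OR false OR false OR true = true
[3.1.1] NOT true = false
[3.1] NOT false = true
[3] NOT true = false
[root] true AND false AND false = false
Overall: false → blocked

Blocked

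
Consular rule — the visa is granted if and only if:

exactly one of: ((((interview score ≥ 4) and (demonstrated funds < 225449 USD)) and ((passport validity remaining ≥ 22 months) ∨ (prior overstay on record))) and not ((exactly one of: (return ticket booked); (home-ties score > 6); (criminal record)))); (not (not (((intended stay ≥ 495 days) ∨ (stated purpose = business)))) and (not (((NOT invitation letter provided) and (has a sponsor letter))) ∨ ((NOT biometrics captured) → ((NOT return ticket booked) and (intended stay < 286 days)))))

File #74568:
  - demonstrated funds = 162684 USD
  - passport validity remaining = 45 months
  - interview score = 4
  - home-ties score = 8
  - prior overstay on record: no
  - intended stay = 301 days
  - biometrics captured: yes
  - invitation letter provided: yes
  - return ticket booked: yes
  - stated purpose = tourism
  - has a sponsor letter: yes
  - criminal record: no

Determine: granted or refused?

Granted

Atomic conditions:
  interview score ≥ 4: 4 ≥ 4 is true
  demonstrated funds < 225449 USD: 162684 < 225449 is true
  passport validity remaining ≥ 22 months: 45 ≥ 22 is true
  prior overstay on record: no → false
  return ticket booked: yes → true
  home-ties score > 6: 8 > 6 is true
  criminal record: no → false
  intended stay ≥ 495 days: 301 ≥ 495 is false
  stated purpose = business: tourism == business is false
  NOT invitation letter provided: yes → false
  has a sponsor letter: yes → true
  NOT biometrics captured: yes → false
  NOT return ticket booked: yes → false
  intended stay < 286 days: 301 < 286 is false
Combine:
[1.1.1] true AND true = true
[1.1.2] true OR false = true
[1.1] true AND true = true
[1.2.1] exactly-one(true, true, false) = false
[1.2] NOT false = true
[1] true AND true = true
[2.1.1.1] false OR false = false
[2.1.1] NOT false = true
[2.1] NOT true = false
[2.2.1.1] false AND true = false
[2.2.1] NOT false = true
[2.2.2.2] false AND false = false
[2.2.2] false → false (antecedent false ⇒ implication holds) = true
[2.2] true OR true = true
[2] false AND true = false
[root] exactly-one(true, false) = true
Overall: true → granted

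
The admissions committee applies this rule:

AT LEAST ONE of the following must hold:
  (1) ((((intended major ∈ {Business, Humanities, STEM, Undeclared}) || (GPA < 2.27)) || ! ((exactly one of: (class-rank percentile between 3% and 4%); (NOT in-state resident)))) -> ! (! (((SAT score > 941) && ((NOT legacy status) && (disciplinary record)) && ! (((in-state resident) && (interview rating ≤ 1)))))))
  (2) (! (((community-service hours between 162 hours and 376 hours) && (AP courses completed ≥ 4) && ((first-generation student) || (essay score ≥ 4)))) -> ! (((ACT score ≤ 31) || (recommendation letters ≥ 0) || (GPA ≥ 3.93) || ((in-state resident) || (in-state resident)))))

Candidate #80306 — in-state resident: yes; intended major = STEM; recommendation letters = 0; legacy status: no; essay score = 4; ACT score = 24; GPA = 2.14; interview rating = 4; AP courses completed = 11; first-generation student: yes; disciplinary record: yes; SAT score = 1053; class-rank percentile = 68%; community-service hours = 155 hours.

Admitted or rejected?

Admitted

Atomic conditions:
  intended major ∈ {Business, Humanities, STEM, Undeclared}: STEM is in the set → true
  GPA < 2.27: 2.14 < 2.27 is true
  class-rank percentile between 3% and 4%: 68 in [3, 4] is false
  NOT in-state resident: yes → false
  SAT score > 941: 1053 > 941 is true
  NOT legacy status: no → true
  disciplinary record: yes → true
  in-state resident: yes → true
  interview rating ≤ 1: 4 ≤ 1 is false
  community-service hours between 162 hours and 376 hours: 155 in [162, 376] is false
  AP courses completed ≥ 4: 11 ≥ 4 is true
  first-generation student: yes → true
  essay score ≥ 4: 4 ≥ 4 is true
  ACT score ≤ 31: 24 ≤ 31 is true
  recommendation letters ≥ 0: 0 ≥ 0 is true
  GPA ≥ 3.93: 2.14 ≥ 3.93 is false
Combine:
[1.1.1] true OR true = true
[1.1.2.1] exactly-one(false, false) = false
[1.1.2] NOT false = true
[1.1] true OR true = true
[1.2.1.1.2] true AND true = true
[1.2.1.1.3.1] true AND false = false
[1.2.1.1.3] NOT false = true
[1.2.1.1] true AND true AND true = true
[1.2.1] NOT true = false
[1.2] NOT false = true
[1] true → true = true
[2.1.1.3] true OR true = true
[2.1.1] false AND true AND true = false
[2.1] NOT false = true
[2.2.1.4] true OR true = true
[2.2.1] true OR true OR false OR true = true
[2.2] NOT true = false
[2] true → false = false
[root] true OR false = true
Overall: true → admitted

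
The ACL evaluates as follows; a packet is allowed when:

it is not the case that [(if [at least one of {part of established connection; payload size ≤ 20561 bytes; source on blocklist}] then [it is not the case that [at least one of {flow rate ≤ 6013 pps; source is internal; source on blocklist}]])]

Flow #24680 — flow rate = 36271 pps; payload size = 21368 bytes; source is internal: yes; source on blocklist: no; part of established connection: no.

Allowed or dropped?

Atomic conditions:
  part of established connection: no → false
  payload size ≤ 20561 bytes: 21368 ≤ 20561 is false
  source on blocklist: no → false
  flow rate ≤ 6013 pps: 36271 ≤ 6013 is false
  source is internal: yes → true
Combine:
[1.1] false OR false OR false = false
[1.2.1] false OR true OR false = true
[1.2] NOT true = false
[1] false → false (antecedent false ⇒ implication holds) = true
[root] NOT true = false
Overall: false → dropped

Dropped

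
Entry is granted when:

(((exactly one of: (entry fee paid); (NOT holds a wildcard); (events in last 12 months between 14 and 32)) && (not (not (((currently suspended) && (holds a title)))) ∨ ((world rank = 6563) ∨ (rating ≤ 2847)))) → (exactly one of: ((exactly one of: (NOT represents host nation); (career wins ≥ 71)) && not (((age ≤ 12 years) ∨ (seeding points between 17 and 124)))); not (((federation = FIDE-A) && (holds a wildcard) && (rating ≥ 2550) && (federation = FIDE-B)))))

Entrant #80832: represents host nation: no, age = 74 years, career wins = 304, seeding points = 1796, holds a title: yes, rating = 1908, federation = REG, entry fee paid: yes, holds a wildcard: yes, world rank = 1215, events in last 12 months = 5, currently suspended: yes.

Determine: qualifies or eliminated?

Qualifies

Atomic conditions:
  entry fee paid: yes → true
  NOT holds a wildcard: yes → false
  events in last 12 months between 14 and 32: 5 in [14, 32] is false
  currently suspended: yes → true
  holds a title: yes → true
  world rank = 6563: 1215 == 6563 is false
  rating ≤ 2847: 1908 ≤ 2847 is true
  NOT represents host nation: no → true
  career wins ≥ 71: 304 ≥ 71 is true
  age ≤ 12 years: 74 ≤ 12 is false
  seeding points between 17 and 124: 1796 in [17, 124] is false
  federation = FIDE-A: REG == FIDE-A is false
  holds a wildcard: yes → true
  rating ≥ 2550: 1908 ≥ 2550 is false
  federation = FIDE-B: REG == FIDE-B is false
Combine:
[1.1] exactly-one(true, false, false) = true
[1.2.1.1.1] true AND true = true
[1.2.1.1] NOT true = false
[1.2.1] NOT false = true
[1.2.2] false OR true = true
[1.2] true OR true = true
[1] true AND true = true
[2.1.1] exactly-one(true, true) = false
[2.1.2.1] false OR false = false
[2.1.2] NOT false = true
[2.1] false AND true = false
[2.2.1] false AND true AND false AND false = false
[2.2] NOT false = true
[2] exactly-one(false, true) = true
[root] true → true = true
Overall: true → qualifies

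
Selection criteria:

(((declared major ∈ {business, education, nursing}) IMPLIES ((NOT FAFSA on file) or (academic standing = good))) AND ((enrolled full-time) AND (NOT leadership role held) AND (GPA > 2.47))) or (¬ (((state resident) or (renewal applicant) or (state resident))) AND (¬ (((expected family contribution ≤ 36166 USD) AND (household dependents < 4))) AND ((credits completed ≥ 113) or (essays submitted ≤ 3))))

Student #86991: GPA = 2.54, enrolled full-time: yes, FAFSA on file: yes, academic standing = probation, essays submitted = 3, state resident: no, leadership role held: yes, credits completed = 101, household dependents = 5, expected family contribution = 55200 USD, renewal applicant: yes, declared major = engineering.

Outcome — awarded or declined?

Atomic conditions:
  declared major ∈ {business, education, nursing}: engineering is not in the set → false
  NOT FAFSA on file: yes → false
  academic standing = good: probation == good is false
  enrolled full-time: yes → true
  NOT leadership role held: yes → false
  GPA > 2.47: 2.54 > 2.47 is true
  state resident: no → false
  renewal applicant: yes → true
  expected family contribution ≤ 36166 USD: 55200 ≤ 36166 is false
  household dependents < 4: 5 < 4 is false
  credits completed ≥ 113: 101 ≥ 113 is false
  essays submitted ≤ 3: 3 ≤ 3 is true
Combine:
[1.1.2] false OR false = false
[1.1] false → false (antecedent false ⇒ implication holds) = true
[1.2] true AND false AND true = false
[1] true AND false = false
[2.1.1] false OR true OR false = true
[2.1] NOT true = false
[2.2.1.1] false AND false = false
[2.2.1] NOT false = true
[2.2.2] false OR true = true
[2.2] true AND true = true
[2] false AND true = false
[root] false OR false = false
Overall: false → declined

Declined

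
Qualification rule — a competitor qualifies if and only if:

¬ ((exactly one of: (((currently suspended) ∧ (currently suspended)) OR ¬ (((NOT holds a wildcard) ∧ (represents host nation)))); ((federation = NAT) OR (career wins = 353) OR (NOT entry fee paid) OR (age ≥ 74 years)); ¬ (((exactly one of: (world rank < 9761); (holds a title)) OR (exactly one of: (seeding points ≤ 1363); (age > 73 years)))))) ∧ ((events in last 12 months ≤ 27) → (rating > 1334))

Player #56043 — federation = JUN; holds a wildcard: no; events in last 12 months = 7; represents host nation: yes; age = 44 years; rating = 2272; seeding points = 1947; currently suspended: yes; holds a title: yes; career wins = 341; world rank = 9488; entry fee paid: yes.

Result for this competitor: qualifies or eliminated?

Qualifies

Atomic conditions:
  currently suspended: yes → true
  NOT holds a wildcard: no → true
  represents host nation: yes → true
  federation = NAT: JUN == NAT is false
  career wins = 353: 341 == 353 is false
  NOT entry fee paid: yes → false
  age ≥ 74 years: 44 ≥ 74 is false
  world rank < 9761: 9488 < 9761 is true
  holds a title: yes → true
  seeding points ≤ 1363: 1947 ≤ 1363 is false
  age > 73 years: 44 > 73 is false
  events in last 12 months ≤ 27: 7 ≤ 27 is true
  rating > 1334: 2272 > 1334 is true
Combine:
[1.1.1.1] true AND true = true
[1.1.1.2.1] true AND true = true
[1.1.1.2] NOT true = false
[1.1.1] true OR false = true
[1.1.2] false OR false OR false OR false = false
[1.1.3.1.1] exactly-one(true, true) = false
[1.1.3.1.2] exactly-one(false, false) = false
[1.1.3.1] false OR false = false
[1.1.3] NOT false = true
[1.1] exactly-one(true, false, true) = false
[1] NOT false = true
[2] true → true = true
[root] true AND true = true
Overall: true → qualifies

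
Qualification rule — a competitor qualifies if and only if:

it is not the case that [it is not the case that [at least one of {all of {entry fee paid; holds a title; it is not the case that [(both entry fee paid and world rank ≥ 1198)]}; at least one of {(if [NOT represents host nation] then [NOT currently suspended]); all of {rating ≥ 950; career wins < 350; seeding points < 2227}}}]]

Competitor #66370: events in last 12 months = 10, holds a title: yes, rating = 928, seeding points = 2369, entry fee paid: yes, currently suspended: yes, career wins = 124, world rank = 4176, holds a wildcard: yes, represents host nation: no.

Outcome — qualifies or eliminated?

Atomic conditions:
  entry fee paid: yes → true
  holds a title: yes → true
  world rank ≥ 1198: 4176 ≥ 1198 is true
  NOT represents host nation: no → true
  NOT currently suspended: yes → false
  rating ≥ 950: 928 ≥ 950 is false
  career wins < 350: 124 < 350 is true
  seeding points < 2227: 2369 < 2227 is false
Combine:
[1.1.1.3.1] true AND true = true
[1.1.1.3] NOT true = false
[1.1.1] true AND true AND false = false
[1.1.2.1] true → false = false
[1.1.2.2] false AND true AND false = false
[1.1.2] false OR false = false
[1.1] false OR false = false
[1] NOT false = true
[root] NOT true = false
Overall: false → eliminated

Eliminated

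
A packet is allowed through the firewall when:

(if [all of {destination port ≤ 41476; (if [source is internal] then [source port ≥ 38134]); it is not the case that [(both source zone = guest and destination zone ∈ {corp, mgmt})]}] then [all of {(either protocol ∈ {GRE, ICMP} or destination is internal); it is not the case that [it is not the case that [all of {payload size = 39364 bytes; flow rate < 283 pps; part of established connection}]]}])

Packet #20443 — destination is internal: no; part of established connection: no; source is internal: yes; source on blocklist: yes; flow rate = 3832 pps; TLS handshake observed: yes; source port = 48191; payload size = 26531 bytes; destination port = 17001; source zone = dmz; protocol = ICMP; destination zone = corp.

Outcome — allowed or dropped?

Dropped

Atomic conditions:
  destination port ≤ 41476: 17001 ≤ 41476 is true
  source is internal: yes → true
  source port ≥ 38134: 48191 ≥ 38134 is true
  source zone = guest: dmz == guest is false
  destination zone ∈ {corp, mgmt}: corp is in the set → true
  protocol ∈ {GRE, ICMP}: ICMP is in the set → true
  destination is internal: no → false
  payload size = 39364 bytes: 26531 == 39364 is false
  flow rate < 283 pps: 3832 < 283 is false
  part of established connection: no → false
Combine:
[1.2] true → true = true
[1.3.1] false AND true = false
[1.3] NOT false = true
[1] true AND true AND true = true
[2.1] true OR false = true
[2.2.1.1] false AND false AND false = false
[2.2.1] NOT false = true
[2.2] NOT true = false
[2] true AND false = false
[root] true → false = false
Overall: false → dropped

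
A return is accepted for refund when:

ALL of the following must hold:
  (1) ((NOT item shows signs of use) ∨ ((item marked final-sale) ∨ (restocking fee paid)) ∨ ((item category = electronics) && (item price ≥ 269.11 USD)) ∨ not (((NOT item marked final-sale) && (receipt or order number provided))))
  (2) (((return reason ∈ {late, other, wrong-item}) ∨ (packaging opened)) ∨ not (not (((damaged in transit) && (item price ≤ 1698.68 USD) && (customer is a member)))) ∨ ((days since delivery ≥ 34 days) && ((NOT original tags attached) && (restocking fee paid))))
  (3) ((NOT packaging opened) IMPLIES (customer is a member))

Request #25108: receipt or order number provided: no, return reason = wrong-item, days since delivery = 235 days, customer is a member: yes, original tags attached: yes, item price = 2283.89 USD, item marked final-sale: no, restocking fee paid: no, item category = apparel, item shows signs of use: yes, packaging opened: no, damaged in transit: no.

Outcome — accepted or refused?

Atomic conditions:
  NOT item shows signs of use: yes → false
  item marked final-sale: no → false
  restocking fee paid: no → false
  item category = electronics: apparel == electronics is false
  item price ≥ 269.11 USD: 2283.89 ≥ 269.11 is true
  NOT item marked final-sale: no → true
  receipt or order number provided: no → false
  return reason ∈ {late, other, wrong-item}: wrong-item is in the set → true
  packaging opened: no → false
  damaged in transit: no → false
  item price ≤ 1698.68 USD: 2283.89 ≤ 1698.68 is false
  customer is a member: yes → true
  days since delivery ≥ 34 days: 235 ≥ 34 is true
  NOT original tags attached: yes → false
  NOT packaging opened: no → true
Combine:
[1.2] false OR false = false
[1.3] false AND true = false
[1.4.1] true AND false = false
[1.4] NOT false = true
[1] false OR false OR false OR true = true
[2.1] true OR false = true
[2.2.1.1] false AND false AND true = false
[2.2.1] NOT false = true
[2.2] NOT true = false
[2.3.2] false AND false = false
[2.3] true AND false = false
[2] true OR false OR false = true
[3] true → true = true
[root] true AND true AND true = true
Overall: true → accepted

Accepted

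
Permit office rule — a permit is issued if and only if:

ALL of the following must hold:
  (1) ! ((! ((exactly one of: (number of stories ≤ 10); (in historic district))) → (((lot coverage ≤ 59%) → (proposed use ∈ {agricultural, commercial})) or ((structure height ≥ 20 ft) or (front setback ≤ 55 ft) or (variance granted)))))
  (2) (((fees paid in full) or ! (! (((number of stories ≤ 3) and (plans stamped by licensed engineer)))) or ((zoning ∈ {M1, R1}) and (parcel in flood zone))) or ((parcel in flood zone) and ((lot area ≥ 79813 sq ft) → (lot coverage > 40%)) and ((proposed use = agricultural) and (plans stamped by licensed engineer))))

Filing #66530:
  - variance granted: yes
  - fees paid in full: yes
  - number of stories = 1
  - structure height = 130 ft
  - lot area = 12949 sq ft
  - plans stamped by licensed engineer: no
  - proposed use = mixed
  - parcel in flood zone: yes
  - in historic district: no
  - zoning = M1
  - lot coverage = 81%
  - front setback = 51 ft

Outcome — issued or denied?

Atomic conditions:
  number of stories ≤ 10: 1 ≤ 10 is true
  in historic district: no → false
  lot coverage ≤ 59%: 81 ≤ 59 is false
  proposed use ∈ {agricultural, commercial}: mixed is not in the set → false
  structure height ≥ 20 ft: 130 ≥ 20 is true
  front setback ≤ 55 ft: 51 ≤ 55 is true
  variance granted: yes → true
  fees paid in full: yes → true
  number of stories ≤ 3: 1 ≤ 3 is true
  plans stamped by licensed engineer: no → false
  zoning ∈ {M1, R1}: M1 is in the set → true
  parcel in flood zone: yes → true
  lot area ≥ 79813 sq ft: 12949 ≥ 79813 is false
  lot coverage > 40%: 81 > 40 is true
  proposed use = agricultural: mixed == agricultural is false
Combine:
[1.1.1.1] exactly-one(true, false) = true
[1.1.1] NOT true = false
[1.1.2.1] false → false (antecedent false ⇒ implication holds) = true
[1.1.2.2] true OR true OR true = true
[1.1.2] true OR true = true
[1.1] false → true (antecedent false ⇒ implication holds) = true
[1] NOT true = false
[2.1.2.1.1] true AND false = false
[2.1.2.1] NOT false = true
[2.1.2] NOT true = false
[2.1.3] true AND true = true
[2.1] true OR false OR true = true
[2.2.2] false → true (antecedent false ⇒ implication holds) = true
[2.2.3] false AND false = false
[2.2] true AND true AND false = false
[2] true OR false = true
[root] false AND true = false
Overall: false → denied

Denied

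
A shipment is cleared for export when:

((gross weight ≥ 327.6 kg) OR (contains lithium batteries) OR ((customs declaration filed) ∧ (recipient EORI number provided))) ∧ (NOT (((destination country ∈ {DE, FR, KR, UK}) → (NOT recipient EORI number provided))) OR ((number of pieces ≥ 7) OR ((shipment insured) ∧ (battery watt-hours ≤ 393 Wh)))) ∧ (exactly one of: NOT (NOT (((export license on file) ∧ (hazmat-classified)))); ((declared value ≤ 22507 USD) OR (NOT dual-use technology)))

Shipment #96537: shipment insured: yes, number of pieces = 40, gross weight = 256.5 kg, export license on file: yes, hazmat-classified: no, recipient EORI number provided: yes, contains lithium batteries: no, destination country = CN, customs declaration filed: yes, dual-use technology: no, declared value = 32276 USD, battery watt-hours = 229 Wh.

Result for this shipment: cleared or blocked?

Cleared

Atomic conditions:
  gross weight ≥ 327.6 kg: 256.5 ≥ 327.6 is false
  contains lithium batteries: no → false
  customs declaration filed: yes → true
  recipient EORI number provided: yes → true
  destination country ∈ {DE, FR, KR, UK}: CN is not in the set → false
  NOT recipient EORI number provided: yes → false
  number of pieces ≥ 7: 40 ≥ 7 is true
  shipment insured: yes → true
  battery watt-hours ≤ 393 Wh: 229 ≤ 393 is true
  export license on file: yes → true
  hazmat-classified: no → false
  declared value ≤ 22507 USD: 32276 ≤ 22507 is false
  NOT dual-use technology: no → true
Combine:
[1.3] true AND true = true
[1] false OR false OR true = true
[2.1.1] false → false (antecedent false ⇒ implication holds) = true
[2.1] NOT true = false
[2.2.2] true AND true = true
[2.2] true OR true = true
[2] false OR true = true
[3.1.1.1] true AND false = false
[3.1.1] NOT false = true
[3.1] NOT true = false
[3.2] false OR true = true
[3] exactly-one(false, true) = true
[root] true AND true AND true = true
Overall: true → cleared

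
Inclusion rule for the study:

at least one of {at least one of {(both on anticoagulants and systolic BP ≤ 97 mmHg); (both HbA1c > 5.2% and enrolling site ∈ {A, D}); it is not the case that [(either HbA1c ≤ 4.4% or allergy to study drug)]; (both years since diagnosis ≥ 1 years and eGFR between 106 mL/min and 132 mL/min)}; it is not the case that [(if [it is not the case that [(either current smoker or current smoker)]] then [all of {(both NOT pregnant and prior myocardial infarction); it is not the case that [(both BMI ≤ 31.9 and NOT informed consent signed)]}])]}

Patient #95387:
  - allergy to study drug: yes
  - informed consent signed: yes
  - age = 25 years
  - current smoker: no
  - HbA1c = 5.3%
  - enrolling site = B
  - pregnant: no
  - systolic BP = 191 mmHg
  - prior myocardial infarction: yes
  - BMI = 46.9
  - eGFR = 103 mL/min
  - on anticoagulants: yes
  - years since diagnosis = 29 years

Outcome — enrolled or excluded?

Atomic conditions:
  on anticoagulants: yes → true
  systolic BP ≤ 97 mmHg: 191 ≤ 97 is false
  HbA1c > 5.2%: 5.3 > 5.2 is true
  enrolling site ∈ {A, D}: B is not in the set → false
  HbA1c ≤ 4.4%: 5.3 ≤ 4.4 is false
  allergy to study drug: yes → true
  years since diagnosis ≥ 1 years: 29 ≥ 1 is true
  eGFR between 106 mL/min and 132 mL/min: 103 in [106, 132] is false
  current smoker: no → false
  NOT pregnant: no → true
  prior myocardial infarction: yes → true
  BMI ≤ 31.9: 46.9 ≤ 31.9 is false
  NOT informed consent signed: yes → false
Combine:
[1.1] true AND false = false
[1.2] true AND false = false
[1.3.1] false OR true = true
[1.3] NOT true = false
[1.4] true AND false = false
[1] false OR false OR false OR false = false
[2.1.1.1] false OR false = false
[2.1.1] NOT false = true
[2.1.2.1] true AND true = true
[2.1.2.2.1] false AND false = false
[2.1.2.2] NOT false = true
[2.1.2] true AND true = true
[2.1] true → true = true
[2] NOT true = false
[root] false OR false = false
Overall: false → excluded

Excluded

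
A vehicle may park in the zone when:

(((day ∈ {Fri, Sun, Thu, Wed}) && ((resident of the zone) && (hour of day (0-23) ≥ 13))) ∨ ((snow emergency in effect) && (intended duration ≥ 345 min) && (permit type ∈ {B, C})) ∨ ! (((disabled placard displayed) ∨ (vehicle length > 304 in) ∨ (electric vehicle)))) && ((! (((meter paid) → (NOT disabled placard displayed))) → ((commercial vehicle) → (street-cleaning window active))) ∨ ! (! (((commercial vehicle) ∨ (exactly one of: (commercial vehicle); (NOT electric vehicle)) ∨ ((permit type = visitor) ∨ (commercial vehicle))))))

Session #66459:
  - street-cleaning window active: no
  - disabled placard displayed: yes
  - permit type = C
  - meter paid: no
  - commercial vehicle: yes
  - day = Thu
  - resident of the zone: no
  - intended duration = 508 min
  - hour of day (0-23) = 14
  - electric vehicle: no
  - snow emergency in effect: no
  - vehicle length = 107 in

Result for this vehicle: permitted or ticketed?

Ticketed

Atomic conditions:
  day ∈ {Fri, Sun, Thu, Wed}: Thu is in the set → true
  resident of the zone: no → false
  hour of day (0-23) ≥ 13: 14 ≥ 13 is true
  snow emergency in effect: no → false
  intended duration ≥ 345 min: 508 ≥ 345 is true
  permit type ∈ {B, C}: C is in the set → true
  disabled placard displayed: yes → true
  vehicle length > 304 in: 107 > 304 is false
  electric vehicle: no → false
  meter paid: no → false
  NOT disabled placard displayed: yes → false
  commercial vehicle: yes → true
  street-cleaning window active: no → false
  NOT electric vehicle: no → true
  permit type = visitor: C == visitor is false
Combine:
[1.1.2] false AND true = false
[1.1] true AND false = false
[1.2] false AND true AND true = false
[1.3.1] true OR false OR false = true
[1.3] NOT true = false
[1] false OR false OR false = false
[2.1.1.1] false → false (antecedent false ⇒ implication holds) = true
[2.1.1] NOT true = false
[2.1.2] true → false = false
[2.1] false → false (antecedent false ⇒ implication holds) = true
[2.2.1.1.2] exactly-one(true, true) = false
[2.2.1.1.3] false OR true = true
[2.2.1.1] true OR false OR true = true
[2.2.1] NOT true = false
[2.2] NOT false = true
[2] true OR true = true
[root] false AND true = false
Overall: false → ticketed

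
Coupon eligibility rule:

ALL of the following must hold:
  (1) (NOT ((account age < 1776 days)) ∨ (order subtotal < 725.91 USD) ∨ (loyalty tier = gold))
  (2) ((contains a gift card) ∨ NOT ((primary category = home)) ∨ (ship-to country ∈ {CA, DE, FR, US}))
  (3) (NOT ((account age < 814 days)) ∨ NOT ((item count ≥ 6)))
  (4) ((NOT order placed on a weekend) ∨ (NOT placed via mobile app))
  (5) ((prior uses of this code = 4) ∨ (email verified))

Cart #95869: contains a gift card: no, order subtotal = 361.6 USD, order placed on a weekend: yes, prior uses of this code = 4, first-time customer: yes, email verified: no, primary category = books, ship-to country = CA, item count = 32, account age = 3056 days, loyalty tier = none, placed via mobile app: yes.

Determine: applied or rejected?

Rejected

Atomic conditions:
  account age < 1776 days: 3056 < 1776 is false
  order subtotal < 725.91 USD: 361.6 < 725.91 is true
  loyalty tier = gold: none == gold is false
  contains a gift card: no → false
  primary category = home: books == home is false
  ship-to country ∈ {CA, DE, FR, US}: CA is in the set → true
  account age < 814 days: 3056 < 814 is false
  item count ≥ 6: 32 ≥ 6 is true
  NOT order placed on a weekend: yes → false
  NOT placed via mobile app: yes → false
  prior uses of this code = 4: 4 == 4 is true
  email verified: no → false
Combine:
[1.1] NOT false = true
[1] true OR true OR false = true
[2.2] NOT false = true
[2] false OR true OR true = true
[3.1] NOT false = true
[3.2] NOT true = false
[3] true OR false = true
[4] false OR false = false
[5] true OR false = true
[root] true AND true AND true AND false AND true = false
Overall: false → rejected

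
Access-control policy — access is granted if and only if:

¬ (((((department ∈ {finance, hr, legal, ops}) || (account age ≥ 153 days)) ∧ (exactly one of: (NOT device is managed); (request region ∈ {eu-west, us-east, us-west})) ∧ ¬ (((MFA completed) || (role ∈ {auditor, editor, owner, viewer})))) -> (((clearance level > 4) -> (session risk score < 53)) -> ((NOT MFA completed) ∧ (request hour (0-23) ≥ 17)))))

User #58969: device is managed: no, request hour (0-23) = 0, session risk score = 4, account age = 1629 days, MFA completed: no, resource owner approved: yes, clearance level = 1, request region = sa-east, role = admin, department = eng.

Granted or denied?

Granted

Atomic conditions:
  department ∈ {finance, hr, legal, ops}: eng is not in the set → false
  account age ≥ 153 days: 1629 ≥ 153 is true
  NOT device is managed: no → true
  request region ∈ {eu-west, us-east, us-west}: sa-east is not in the set → false
  MFA completed: no → false
  role ∈ {auditor, editor, owner, viewer}: admin is not in the set → false
  clearance level > 4: 1 > 4 is false
  session risk score < 53: 4 < 53 is true
  NOT MFA completed: no → true
  request hour (0-23) ≥ 17: 0 ≥ 17 is false
Combine:
[1.1.1] false OR true = true
[1.1.2] exactly-one(true, false) = true
[1.1.3.1] false OR false = false
[1.1.3] NOT false = true
[1.1] true AND true AND true = true
[1.2.1] false → true (antecedent false ⇒ implication holds) = true
[1.2.2] true AND false = false
[1.2] true → false = false
[1] true → false = false
[root] NOT false = true
Overall: true → granted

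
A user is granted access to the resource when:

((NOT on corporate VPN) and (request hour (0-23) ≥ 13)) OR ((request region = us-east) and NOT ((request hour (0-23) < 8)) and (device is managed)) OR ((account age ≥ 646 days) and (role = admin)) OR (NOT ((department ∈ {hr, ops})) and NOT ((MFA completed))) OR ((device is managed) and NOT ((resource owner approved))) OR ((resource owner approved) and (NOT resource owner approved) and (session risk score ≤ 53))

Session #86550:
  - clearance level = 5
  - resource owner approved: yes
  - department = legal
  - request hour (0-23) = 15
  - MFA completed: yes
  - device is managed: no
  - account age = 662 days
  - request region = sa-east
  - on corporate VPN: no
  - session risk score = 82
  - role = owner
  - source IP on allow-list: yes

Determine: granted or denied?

Granted

Atomic conditions:
  NOT on corporate VPN: no → true
  request hour (0-23) ≥ 13: 15 ≥ 13 is true
  request region = us-east: sa-east == us-east is false
  request hour (0-23) < 8: 15 < 8 is false
  device is managed: no → false
  account age ≥ 646 days: 662 ≥ 646 is true
  role = admin: owner == admin is false
  department ∈ {hr, ops}: legal is not in the set → false
  MFA completed: yes → true
  resource owner approved: yes → true
  NOT resource owner approved: yes → false
  session risk score ≤ 53: 82 ≤ 53 is false
Combine:
[1] true AND true = true
[2.2] NOT false = true
[2] false AND true AND false = false
[3] true AND false = false
[4.1] NOT false = true
[4.2] NOT true = false
[4] true AND false = false
[5.2] NOT true = false
[5] false AND false = false
[6] true AND false AND false = false
[root] true OR false OR false OR false OR false OR false = true
Overall: true → granted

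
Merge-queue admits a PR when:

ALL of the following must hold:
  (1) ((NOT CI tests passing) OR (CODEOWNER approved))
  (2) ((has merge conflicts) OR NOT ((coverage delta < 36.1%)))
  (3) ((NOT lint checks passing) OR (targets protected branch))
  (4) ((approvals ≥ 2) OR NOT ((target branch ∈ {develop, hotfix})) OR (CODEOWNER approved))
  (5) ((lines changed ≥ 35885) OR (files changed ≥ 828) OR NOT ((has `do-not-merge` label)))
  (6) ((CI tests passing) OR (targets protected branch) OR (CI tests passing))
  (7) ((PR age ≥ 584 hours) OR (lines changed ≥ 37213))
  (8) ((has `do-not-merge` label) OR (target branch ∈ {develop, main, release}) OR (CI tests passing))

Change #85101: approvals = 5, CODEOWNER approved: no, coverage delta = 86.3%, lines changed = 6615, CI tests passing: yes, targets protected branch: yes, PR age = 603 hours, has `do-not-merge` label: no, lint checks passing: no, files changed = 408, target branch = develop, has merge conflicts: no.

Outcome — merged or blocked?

Atomic conditions:
  NOT CI tests passing: yes → false
  CODEOWNER approved: no → false
  has merge conflicts: no → false
  coverage delta < 36.1%: 86.3 < 36.1 is false
  NOT lint checks passing: no → true
  targets protected branch: yes → true
  approvals ≥ 2: 5 ≥ 2 is true
  target branch ∈ {develop, hotfix}: develop is in the set → true
  lines changed ≥ 35885: 6615 ≥ 35885 is false
  files changed ≥ 828: 408 ≥ 828 is false
  has `do-not-merge` label: no → false
  CI tests passing: yes → true
  PR age ≥ 584 hours: 603 ≥ 584 is true
  lines changed ≥ 37213: 6615 ≥ 37213 is false
  target branch ∈ {develop, main, release}: develop is in the set → true
Combine:
[1] false OR false = false
[2.2] NOT false = true
[2] false OR true = true
[3] true OR true = true
[4.2] NOT true = false
[4] true OR false OR false = true
[5.3] NOT false = true
[5] false OR false OR true = true
[6] true OR true OR true = true
[7] true OR false = true
[8] false OR true OR true = true
[root] false AND true AND true AND true AND true AND true AND true AND true = false
Overall: false → blocked

Blocked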